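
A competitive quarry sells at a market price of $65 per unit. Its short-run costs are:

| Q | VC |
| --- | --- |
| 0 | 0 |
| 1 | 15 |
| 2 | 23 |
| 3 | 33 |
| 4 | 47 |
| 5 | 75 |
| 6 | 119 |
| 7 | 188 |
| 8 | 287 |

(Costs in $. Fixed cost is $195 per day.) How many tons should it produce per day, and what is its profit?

Profit at each row (π = 65Q − TC): Q=0: -195; Q=1: -145; Q=2: -88; Q=3: -33; Q=4: 18; Q=5: 55; Q=6: 76; Q=7: 72; Q=8: 38.
Profit is maximized at Q = 6. AVC there is 119/6 = $19.83 ≤ P, so producing beats shutting down (which would give -$195).

Q = 6; profit = $76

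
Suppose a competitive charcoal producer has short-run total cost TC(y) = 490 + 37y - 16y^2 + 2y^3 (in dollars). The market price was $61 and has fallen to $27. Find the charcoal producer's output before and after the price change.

Output falls from 6 to 5

AVC = 37 - 16y + 2y^2, minimized at y = 4 where min AVC = $5. MC = 37 - 32y + 6y^2.
At P = $61 ≥ min AVC, set P = MC on the rising branch: y = 6.
At P = $27 ≥ min AVC, set P = MC: y = 5. The firm stays open but cuts output.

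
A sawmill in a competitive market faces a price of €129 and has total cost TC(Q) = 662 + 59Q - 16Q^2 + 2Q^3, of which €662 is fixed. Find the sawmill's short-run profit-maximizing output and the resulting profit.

AVC = 59 - 16Q + 2Q^2 has its minimum €27 at Q = 4; price €129 clears that bar, so the firm operates.
MC = 59 - 32Q + 6Q^2. Setting P = MC and taking the root on the rising branch gives Q* = 7.
TR = 129·7 = 903. TC = 662 + 315 = 977. Profit = 903 − 977 = -€74.
Shutting down would mean losing the fixed cost of €662, so operating at a loss of €74 is better by €588.

Profit = -€74 at Q = 7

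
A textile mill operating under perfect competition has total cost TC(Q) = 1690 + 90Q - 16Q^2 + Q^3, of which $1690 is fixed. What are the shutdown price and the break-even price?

AVC = 90 - 16Q + Q^2; minimized at Q = 8, giving min AVC = $26. That is the shutdown price.
ATC = 1690/Q + 90 - 16Q + Q^2. Setting dATC/dQ = −1690/Q^2 − 16 + 2Q = 0 gives Q = 13 (since 2·13^3 − 16·13^2 = 1690).
min ATC = 1690/13 + 90 − 16·13 + 13^2 = $181. That is the break-even price.
Between these two prices the firm operates at a loss; above $181 it earns a profit.

Shutdown price = $26; break-even price = $181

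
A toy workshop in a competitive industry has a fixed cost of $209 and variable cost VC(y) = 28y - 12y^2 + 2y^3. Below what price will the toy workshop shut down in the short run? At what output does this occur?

The shutdown price is the minimum of AVC. VC = 28y - 12y^2 + 2y^3, so AVC = 28 - 12y + 2y^2.
dAVC/dy = -12 + 4y = 0 gives y = 3. min AVC = 28 - 12·3 + 2·3^2 = 10.
For P < $10 the firm produces nothing.

$10 per unit, at y = 3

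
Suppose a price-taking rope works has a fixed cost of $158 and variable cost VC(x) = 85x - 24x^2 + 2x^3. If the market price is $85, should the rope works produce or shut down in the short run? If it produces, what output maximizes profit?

Produce at x = 8

Strip out fixed cost: VC = 85x - 24x^2 + 2x^3. Then AVC = 85 - 24x + 2x^2 and MC = 85 - 48x + 6x^2.
AVC is minimized where dAVC/dx = -24 + 4x = 0, at x = 6; min AVC = 85 - 24·6 + 2·6^2 = $13.
P = $85 exceeds min AVC = $13, so the firm stays open.
P = MC gives -48x + 6x^2 = 0, with roots 0 and 8. Take the larger (rising MC): x* = 8.
Check: AVC at x = 8 is $21 ≤ P, so revenue covers variable cost.
Profit = P·x − TC = 85·8 − 326 = $354.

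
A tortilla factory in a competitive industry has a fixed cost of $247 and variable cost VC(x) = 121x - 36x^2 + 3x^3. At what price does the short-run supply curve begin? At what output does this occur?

$13 per unit, at x = 6

The shutdown price is the minimum of AVC. VC = 121x - 36x^2 + 3x^3, so AVC = 121 - 36x + 3x^2.
At the minimum of AVC, MC = AVC. MC = 121 - 72x + 9x^2; setting MC = AVC gives 6x^2 - 36x = 0, so x = 6. min AVC = 13.
For P < $13 the firm produces nothing.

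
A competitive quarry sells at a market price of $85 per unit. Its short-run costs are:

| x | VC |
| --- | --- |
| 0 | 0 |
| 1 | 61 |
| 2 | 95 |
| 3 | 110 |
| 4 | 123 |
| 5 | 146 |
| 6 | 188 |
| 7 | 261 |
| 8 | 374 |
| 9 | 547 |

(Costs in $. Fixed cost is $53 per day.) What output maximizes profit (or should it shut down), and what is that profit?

x = 7; profit = $281

Profit at each row (π = 85x − TC): x=0: -53; x=1: -29; x=2: 22; x=3: 92; x=4: 164; x=5: 226; x=6: 269; x=7: 281; x=8: 253; x=9: 165.
Profit is maximized at x = 7. AVC there is 261/7 = $37.29 ≤ P, so producing beats shutting down (which would give -$53).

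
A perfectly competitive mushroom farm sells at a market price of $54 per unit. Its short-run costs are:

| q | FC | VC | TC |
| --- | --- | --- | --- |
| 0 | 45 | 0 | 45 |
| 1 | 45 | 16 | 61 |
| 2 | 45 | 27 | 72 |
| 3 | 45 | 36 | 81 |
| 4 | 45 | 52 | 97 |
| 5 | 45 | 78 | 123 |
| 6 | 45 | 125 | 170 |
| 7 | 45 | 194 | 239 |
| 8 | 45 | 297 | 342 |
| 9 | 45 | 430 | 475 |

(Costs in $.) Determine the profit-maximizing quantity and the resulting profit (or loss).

Tabulate TR − TC: q=0: -45; q=1: -7; q=2: 36; q=3: 81; q=4: 119; q=5: 147; q=6: 154; q=7: 139; q=8: 90; q=9: 11.
Profit is maximized at q = 6. AVC there is 125/6 = $20.83 ≤ P, so producing beats shutting down (which would give -$45).

q = 6; profit = $154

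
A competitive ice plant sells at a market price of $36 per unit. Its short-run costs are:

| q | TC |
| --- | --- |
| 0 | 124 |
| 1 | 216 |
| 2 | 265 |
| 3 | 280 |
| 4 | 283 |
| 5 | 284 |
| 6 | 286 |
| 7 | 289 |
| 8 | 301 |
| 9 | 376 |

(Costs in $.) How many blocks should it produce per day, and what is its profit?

Profit at each row (π = 36q − TC): q=0: -124; q=1: -180; q=2: -193; q=3: -172; q=4: -139; q=5: -104; q=6: -70; q=7: -37; q=8: -13; q=9: -52.
Profit is maximized at q = 8. AVC there is 177/8 = $22.12 ≤ P, so producing beats shutting down (which would give -$124).

q = 8; profit = -$13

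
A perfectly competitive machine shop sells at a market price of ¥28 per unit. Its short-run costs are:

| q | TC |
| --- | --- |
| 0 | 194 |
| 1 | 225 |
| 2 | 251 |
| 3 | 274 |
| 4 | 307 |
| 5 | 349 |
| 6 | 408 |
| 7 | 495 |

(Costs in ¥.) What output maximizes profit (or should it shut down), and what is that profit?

q = 3; profit = -¥190

Profit at each row (π = 28q − TC): q=0: -194; q=1: -197; q=2: -195; q=3: -190; q=4: -195; q=5: -209; q=6: -240; q=7: -299.
Profit is maximized at q = 3. AVC there is 80/3 = ¥26.67 ≤ P, so producing beats shutting down (which would give -¥194).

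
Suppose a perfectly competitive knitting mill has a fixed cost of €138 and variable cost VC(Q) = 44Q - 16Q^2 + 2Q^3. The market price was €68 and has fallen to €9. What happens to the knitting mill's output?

Output falls from 6 to 0 (the firm shuts down)

MC = 44 - 32Q + 6Q^2; the shutdown threshold is min AVC = €12 (at Q = 4).
At P = €68 ≥ min AVC, set P = MC on the rising branch: Q = 6.
At P = €9 < min AVC = €12, price no longer covers variable cost at any output, so the firm shuts down: Q = 0.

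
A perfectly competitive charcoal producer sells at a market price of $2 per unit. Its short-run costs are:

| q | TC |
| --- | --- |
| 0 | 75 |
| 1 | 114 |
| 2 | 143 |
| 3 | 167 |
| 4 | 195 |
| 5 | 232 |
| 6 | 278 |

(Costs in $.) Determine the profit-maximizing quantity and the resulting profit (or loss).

q = 0 (shut down); profit = -$75

Compute π = P·q − TC at each output: q=0: -75; q=1: -112; q=2: -139; q=3: -161; q=4: -187; q=5: -222; q=6: -266.
Profit is highest at q = 0. Equivalently, the lowest AVC in the table is 120/4 ≈ $30 at q = 4, and P = $2 falls below it — price never covers variable cost, so the firm shuts down and loses only its fixed cost.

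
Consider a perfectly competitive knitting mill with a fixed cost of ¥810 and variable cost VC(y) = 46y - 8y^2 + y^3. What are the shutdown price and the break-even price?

Shutdown price = min AVC. AVC = 46 - 8y + y^2, with vertex at y = 4 and minimum ¥30.
ATC = 810/y + 46 - 8y + y^2. Setting dATC/dy = −810/y^2 − 8 + 2y = 0 gives y = 9 (since 2·9^3 − 8·9^2 = 810).
min ATC = 810/9 + 46 − 8·9 + 9^2 = ¥145. That is the break-even price.
For ¥30 ≤ P < ¥145 the firm produces at a loss; below ¥30 it shuts down.

Shutdown price = ¥30; break-even price = ¥145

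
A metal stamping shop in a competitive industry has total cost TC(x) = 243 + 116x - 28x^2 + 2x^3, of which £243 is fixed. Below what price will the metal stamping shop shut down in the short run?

The shutdown price is the minimum of AVC. VC = 116x - 28x^2 + 2x^3, so AVC = 116 - 28x + 2x^2.
dAVC/dx = -28 + 4x = 0 gives x = 7. min AVC = 116 - 28·7 + 2·7^2 = 18.
So the shutdown price is £18.

£18 per unit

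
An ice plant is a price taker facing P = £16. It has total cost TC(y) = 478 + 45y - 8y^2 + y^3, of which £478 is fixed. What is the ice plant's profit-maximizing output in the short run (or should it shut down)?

Shut down

Variable cost is VC = 45y - 8y^2 + y^3, so AVC = VC/y = 45 - 8y + y^2 and MC = dTC/dy = 45 - 16y + 3y^2.
AVC hits its minimum where MC = AVC, at y = 4, giving min AVC = 45 - 8·4 + 4^2 = £29.
P = £16 lies below min AVC = £29; no output level covers variable cost.
Shutting down limits the loss to fixed cost, £478.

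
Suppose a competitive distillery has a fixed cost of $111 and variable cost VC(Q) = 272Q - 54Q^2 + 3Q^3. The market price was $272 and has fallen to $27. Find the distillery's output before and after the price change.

AVC = 272 - 54Q + 3Q^2, minimized at Q = 9 where min AVC = $29. MC = 272 - 108Q + 9Q^2.
With P = $272 above the shutdown price, P = MC gives Q = 12.
At P = $27 < min AVC = $29, price no longer covers variable cost at any output, so the firm shuts down: Q = 0.

Output falls from 12 to 0 (the firm shuts down)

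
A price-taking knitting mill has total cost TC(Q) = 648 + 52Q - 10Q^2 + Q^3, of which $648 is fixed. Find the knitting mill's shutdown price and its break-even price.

Shutdown price = $27; break-even price = $115

AVC = 52 - 10Q + Q^2; minimized at Q = 5, giving min AVC = $27. That is the shutdown price.
ATC = 648/Q + 52 - 10Q + Q^2. Setting dATC/dQ = −648/Q^2 − 10 + 2Q = 0 gives Q = 9 (since 2·9^3 − 10·9^2 = 648).
min ATC = 648/9 + 52 − 10·9 + 9^2 = $115. That is the break-even price.
For $27 ≤ P < $115 the firm produces at a loss; below $27 it shuts down.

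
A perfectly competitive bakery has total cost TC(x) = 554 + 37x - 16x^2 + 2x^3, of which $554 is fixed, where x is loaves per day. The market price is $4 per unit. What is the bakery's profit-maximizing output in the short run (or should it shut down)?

Shut down

Strip out fixed cost: VC = 37x - 16x^2 + 2x^3. Then AVC = 37 - 16x + 2x^2 and MC = 37 - 32x + 6x^2.
AVC hits its minimum where MC = AVC, at x = 4, giving min AVC = 37 - 16·4 + 2·4^2 = $5.
Since P = $4 < min AVC = $5, price fails to cover variable cost at any output.
Best response: produce nothing and absorb the $554 fixed cost.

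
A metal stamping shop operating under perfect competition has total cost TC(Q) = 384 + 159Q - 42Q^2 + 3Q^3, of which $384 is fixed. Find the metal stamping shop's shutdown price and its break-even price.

Shutdown price = $12; break-even price = $63

Shutdown price = min AVC. AVC = 159 - 42Q + 3Q^2, with vertex at Q = 7 and minimum $12.
ATC = 384/Q + 159 - 42Q + 3Q^2. Setting dATC/dQ = −384/Q^2 − 42 + 6Q = 0 gives Q = 8 (since 6·8^3 − 42·8^2 = 384).
min ATC = 384/8 + 159 − 42·8 + 3·8^2 = $63. That is the break-even price.
Between these two prices the firm operates at a loss; above $63 it earns a profit.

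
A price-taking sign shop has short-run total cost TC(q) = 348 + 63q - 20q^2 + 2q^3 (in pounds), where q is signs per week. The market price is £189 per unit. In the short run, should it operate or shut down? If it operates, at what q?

From TC, MC = TC'(q) = 63 - 40q + 6q^2 and AVC = VC/q = 63 - 20q + 2q^2.
AVC hits its minimum where MC = AVC, at q = 5, giving min AVC = 63 - 20·5 + 2·5^2 = £13.
Since P = £189 ≥ min AVC = £13, price covers variable cost and the firm should produce.
Solving P = MC: -126 - 40q + 6q^2 = 0 ⇒ q = -7/3 or 9. On the upward-sloping branch, q* = 9.
Check: AVC at q = 9 is £45 ≤ P, so revenue covers variable cost.
Profit = P·q − TC = 189·9 − 753 = £948.

Produce at q = 9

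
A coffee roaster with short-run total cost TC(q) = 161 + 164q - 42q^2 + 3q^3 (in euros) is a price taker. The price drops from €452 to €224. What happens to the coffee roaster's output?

Output falls from 12 to 10

MC = 164 - 84q + 9q^2; the shutdown threshold is min AVC = €17 (at q = 7).
At P = €452 ≥ min AVC, set P = MC on the rising branch: q = 12.
At P = €224 ≥ min AVC, set P = MC: q = 10. The firm stays open but cuts output.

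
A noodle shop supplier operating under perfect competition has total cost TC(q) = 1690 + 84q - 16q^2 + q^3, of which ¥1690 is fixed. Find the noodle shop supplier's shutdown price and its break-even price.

AVC = 84 - 16q + q^2; minimized at q = 8, giving min AVC = ¥20. That is the shutdown price.
ATC = 1690/q + 84 - 16q + q^2. Setting dATC/dq = −1690/q^2 − 16 + 2q = 0 gives q = 13 (since 2·13^3 − 16·13^2 = 1690).
min ATC = 1690/13 + 84 − 16·13 + 13^2 = ¥175. That is the break-even price.
For ¥20 ≤ P < ¥175 the firm produces at a loss; below ¥20 it shuts down.

Shutdown price = ¥20; break-even price = ¥175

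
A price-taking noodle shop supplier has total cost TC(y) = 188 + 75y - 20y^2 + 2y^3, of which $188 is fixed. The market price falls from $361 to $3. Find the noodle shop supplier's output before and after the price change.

MC = 75 - 40y + 6y^2; the shutdown threshold is min AVC = $25 (at y = 5).
At P = $361 ≥ min AVC, set P = MC on the rising branch: y = 11.
At P = $3 < min AVC = $25, price no longer covers variable cost at any output, so the firm shuts down: y = 0.

Output falls from 11 to 0 (the firm shuts down)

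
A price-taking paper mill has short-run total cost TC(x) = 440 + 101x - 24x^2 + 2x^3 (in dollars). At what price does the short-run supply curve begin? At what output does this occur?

$29 per unit, at x = 6

Short-run supply begins at min AVC. From VC = 101x - 24x^2 + 2x^3, AVC = 101 - 24x + 2x^2.
dAVC/dx = -24 + 4x = 0 gives x = 6. min AVC = 101 - 24·6 + 2·6^2 = 29.
For P < $29 the firm produces nothing.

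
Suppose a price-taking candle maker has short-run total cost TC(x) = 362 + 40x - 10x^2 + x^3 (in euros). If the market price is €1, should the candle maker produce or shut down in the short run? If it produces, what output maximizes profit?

From TC, MC = TC'(x) = 40 - 20x + 3x^2 and AVC = VC/x = 40 - 10x + x^2.
AVC is minimized where dAVC/dx = -10 + 2x = 0, at x = 5; min AVC = 40 - 10·5 + 5^2 = €15.
With P < min AVC (€1 < €15), every unit sold adds to the loss.
The firm minimizes its loss by shutting down and losing only its fixed cost of €362.

Shut down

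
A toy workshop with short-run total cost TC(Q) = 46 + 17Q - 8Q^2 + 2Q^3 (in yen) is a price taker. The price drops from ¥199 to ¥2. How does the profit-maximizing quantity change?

MC = 17 - 16Q + 6Q^2; the shutdown threshold is min AVC = ¥9 (at Q = 2).
With P = ¥199 above the shutdown price, P = MC gives Q = 7.
At P = ¥2 < min AVC = ¥9, price no longer covers variable cost at any output, so the firm shuts down: Q = 0.

Output falls from 7 to 0 (the firm shuts down)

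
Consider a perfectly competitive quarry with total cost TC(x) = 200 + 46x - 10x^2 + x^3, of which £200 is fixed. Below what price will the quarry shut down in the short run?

Short-run supply begins at min AVC. From VC = 46x - 10x^2 + x^3, AVC = 46 - 10x + x^2.
At the minimum of AVC, MC = AVC. MC = 46 - 20x + 3x^2; setting MC = AVC gives 2x^2 - 10x = 0, so x = 5. min AVC = 21.
So the shutdown price is £21.

£21 per unit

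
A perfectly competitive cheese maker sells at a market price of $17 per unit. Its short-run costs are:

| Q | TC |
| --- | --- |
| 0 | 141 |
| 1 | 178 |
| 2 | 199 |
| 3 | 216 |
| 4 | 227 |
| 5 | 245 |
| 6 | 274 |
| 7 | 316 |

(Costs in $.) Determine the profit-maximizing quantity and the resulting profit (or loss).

Q = 0 (shut down); profit = -$141

Compute π = P·Q − TC at each output: Q=0: -141; Q=1: -161; Q=2: -165; Q=3: -165; Q=4: -159; Q=5: -160; Q=6: -172; Q=7: -197.
Profit is highest at Q = 0. Equivalently, the lowest AVC in the table is 104/5 ≈ $20.80 at Q = 5, and P = $17 falls below it — price never covers variable cost, so the firm shuts down and loses only its fixed cost.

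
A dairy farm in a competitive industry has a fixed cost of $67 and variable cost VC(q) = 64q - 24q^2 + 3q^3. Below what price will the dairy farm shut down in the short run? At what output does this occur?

The firm shuts down when price falls below the minimum of average variable cost. AVC = VC/q = 64 - 24q + 3q^2.
dAVC/dq = -24 + 6q = 0 gives q = 4. min AVC = 64 - 24·4 + 3·4^2 = 16.
The firm shuts down for any P below $16.

$16 per unit, at q = 4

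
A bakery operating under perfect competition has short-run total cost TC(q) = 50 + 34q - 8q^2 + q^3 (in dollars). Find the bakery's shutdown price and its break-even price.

Shutdown price = $18; break-even price = $29

AVC = 34 - 8q + q^2; minimized at q = 4, giving min AVC = $18. That is the shutdown price.
ATC = 50/q + 34 - 8q + q^2. Setting dATC/dq = −50/q^2 − 8 + 2q = 0 gives q = 5 (since 2·5^3 − 8·5^2 = 50).
min ATC = 50/5 + 34 − 8·5 + 5^2 = $29. That is the break-even price.
Between these two prices the firm operates at a loss; above $29 it earns a profit.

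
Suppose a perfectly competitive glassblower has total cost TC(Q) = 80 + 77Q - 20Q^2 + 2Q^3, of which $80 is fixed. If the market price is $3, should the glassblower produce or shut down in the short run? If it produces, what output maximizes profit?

Shut down

Variable cost is VC = 77Q - 20Q^2 + 2Q^3, so AVC = VC/Q = 77 - 20Q + 2Q^2 and MC = dTC/dQ = 77 - 40Q + 6Q^2.
AVC is minimized where dAVC/dQ = -20 + 4Q = 0, at Q = 5; min AVC = 77 - 20·5 + 2·5^2 = $27.
Since P = $3 < min AVC = $27, price fails to cover variable cost at any output.
The firm minimizes its loss by shutting down and losing only its fixed cost of $80.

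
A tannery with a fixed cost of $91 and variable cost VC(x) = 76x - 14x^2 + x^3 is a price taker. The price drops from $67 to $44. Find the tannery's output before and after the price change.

AVC = 76 - 14x + x^2, minimized at x = 7 where min AVC = $27. MC = 76 - 28x + 3x^2.
At P = $67 ≥ min AVC, set P = MC on the rising branch: x = 9.
At P = $44 ≥ min AVC, set P = MC: x = 8. The firm stays open but cuts output.

Output falls from 9 to 8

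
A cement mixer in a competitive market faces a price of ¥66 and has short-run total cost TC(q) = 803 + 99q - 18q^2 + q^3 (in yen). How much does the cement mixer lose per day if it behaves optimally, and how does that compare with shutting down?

AVC = 99 - 18q + q^2 has its minimum ¥18 at q = 9; price ¥66 clears that bar, so the firm operates.
MC = 99 - 36q + 3q^2. Setting P = MC and taking the root on the rising branch gives q* = 11.
TR = 66·11 = 726. TC = 803 + 242 = 1045. Profit = 726 − 1045 = -¥319.
By producing, the firm covers all variable cost plus ¥484 of fixed cost; shutting down would lose the full ¥803.

Profit = -¥319 at q = 11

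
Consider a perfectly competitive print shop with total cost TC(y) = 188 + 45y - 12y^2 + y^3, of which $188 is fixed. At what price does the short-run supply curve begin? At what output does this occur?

$9 per unit, at y = 6

Short-run supply begins at min AVC. From VC = 45y - 12y^2 + y^3, AVC = 45 - 12y + y^2.
At the minimum of AVC, MC = AVC. MC = 45 - 24y + 3y^2; setting MC = AVC gives 2y^2 - 12y = 0, so y = 6. min AVC = 9.
For P < $9 the firm produces nothing.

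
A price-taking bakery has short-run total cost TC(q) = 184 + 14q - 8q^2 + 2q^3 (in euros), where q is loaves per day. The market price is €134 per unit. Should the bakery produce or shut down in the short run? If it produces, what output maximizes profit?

Produce at q = 6

Strip out fixed cost: VC = 14q - 8q^2 + 2q^3. Then AVC = 14 - 8q + 2q^2 and MC = 14 - 16q + 6q^2.
AVC is minimized where dAVC/dq = -8 + 4q = 0, at q = 2; min AVC = 14 - 8·2 + 2·2^2 = €6.
Since P = €134 ≥ min AVC = €6, price covers variable cost and the firm should produce.
Solving P = MC: -120 - 16q + 6q^2 = 0 ⇒ q = -10/3 or 6. On the upward-sloping branch, q* = 6.
Check: AVC at q = 6 is €38 ≤ P, so revenue covers variable cost.
Profit = P·q − TC = 134·6 − 412 = €392.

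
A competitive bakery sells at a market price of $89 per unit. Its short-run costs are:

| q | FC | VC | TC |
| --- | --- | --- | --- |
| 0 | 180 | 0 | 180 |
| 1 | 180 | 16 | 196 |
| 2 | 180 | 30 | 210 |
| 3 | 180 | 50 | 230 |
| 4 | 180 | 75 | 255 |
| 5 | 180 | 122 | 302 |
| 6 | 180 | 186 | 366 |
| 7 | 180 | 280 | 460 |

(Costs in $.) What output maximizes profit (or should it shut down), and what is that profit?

Tabulate TR − TC: q=0: -180; q=1: -107; q=2: -32; q=3: 37; q=4: 101; q=5: 143; q=6: 168; q=7: 163.
Profit is maximized at q = 6. AVC there is 186/6 = $31 ≤ P, so producing beats shutting down (which would give -$180).

q = 6; profit = $168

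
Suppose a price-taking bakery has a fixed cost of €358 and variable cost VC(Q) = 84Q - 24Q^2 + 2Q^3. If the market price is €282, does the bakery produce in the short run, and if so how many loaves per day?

Strip out fixed cost: VC = 84Q - 24Q^2 + 2Q^3. Then AVC = 84 - 24Q + 2Q^2 and MC = 84 - 48Q + 6Q^2.
The AVC parabola has its vertex at Q = 24/4 = 6, where AVC = 84 - 24·6 + 2·6^2 = €12.
Since P = €282 ≥ min AVC = €12, price covers variable cost and the firm should produce.
Solving P = MC: -198 - 48Q + 6Q^2 = 0 ⇒ Q = -3 or 11. On the upward-sloping branch, Q* = 11.
Check: AVC at Q = 11 is €62 ≤ P, so revenue covers variable cost.
Profit = P·Q − TC = 282·11 − 1040 = €2062.

Produce at Q = 11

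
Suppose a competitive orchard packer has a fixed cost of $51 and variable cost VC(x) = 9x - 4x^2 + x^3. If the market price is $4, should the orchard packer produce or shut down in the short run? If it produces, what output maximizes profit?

Strip out fixed cost: VC = 9x - 4x^2 + x^3. Then AVC = 9 - 4x + x^2 and MC = 9 - 8x + 3x^2.
AVC is minimized where dAVC/dx = -4 + 2x = 0, at x = 2; min AVC = 9 - 4·2 + 2^2 = $5.
With P < min AVC ($4 < $5), every unit sold adds to the loss.
Shutting down limits the loss to fixed cost, $51.

Shut down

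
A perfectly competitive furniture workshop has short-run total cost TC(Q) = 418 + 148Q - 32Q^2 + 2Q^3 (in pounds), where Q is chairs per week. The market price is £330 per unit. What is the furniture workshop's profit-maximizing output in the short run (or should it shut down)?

Produce at Q = 13

From TC, MC = TC'(Q) = 148 - 64Q + 6Q^2 and AVC = VC/Q = 148 - 32Q + 2Q^2.
AVC hits its minimum where MC = AVC, at Q = 8, giving min AVC = 148 - 32·8 + 2·8^2 = £20.
Since P = £330 ≥ min AVC = £20, price covers variable cost and the firm should produce.
P = MC gives -182 - 64Q + 6Q^2 = 0, with roots -7/3 and 13. Take the larger (rising MC): Q* = 13.
Check: AVC at Q = 13 is £70 ≤ P, so revenue covers variable cost.
Profit = P·Q − TC = 330·13 − 1328 = £2962.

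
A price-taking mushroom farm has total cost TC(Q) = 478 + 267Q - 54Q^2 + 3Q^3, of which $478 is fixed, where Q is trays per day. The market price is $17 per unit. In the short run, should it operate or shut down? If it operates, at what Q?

Variable cost is VC = 267Q - 54Q^2 + 3Q^3, so AVC = VC/Q = 267 - 54Q + 3Q^2 and MC = dTC/dQ = 267 - 108Q + 9Q^2.
AVC hits its minimum where MC = AVC, at Q = 9, giving min AVC = 267 - 54·9 + 3·9^2 = $24.
P = $17 lies below min AVC = $24; no output level covers variable cost.
The firm minimizes its loss by shutting down and losing only its fixed cost of $478.

Shut down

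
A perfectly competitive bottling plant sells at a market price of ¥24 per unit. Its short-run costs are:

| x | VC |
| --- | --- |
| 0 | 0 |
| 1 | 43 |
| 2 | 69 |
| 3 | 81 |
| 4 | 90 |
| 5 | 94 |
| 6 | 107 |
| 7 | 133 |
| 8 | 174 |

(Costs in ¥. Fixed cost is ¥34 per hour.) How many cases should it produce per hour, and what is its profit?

x = 6; profit = ¥3

Compute π = P·x − TC at each output: x=0: -34; x=1: -53; x=2: -55; x=3: -43; x=4: -28; x=5: -8; x=6: 3; x=7: 1; x=8: -16.
Profit is maximized at x = 6. AVC there is 107/6 = ¥17.83 ≤ P, so producing beats shutting down (which would give -¥34).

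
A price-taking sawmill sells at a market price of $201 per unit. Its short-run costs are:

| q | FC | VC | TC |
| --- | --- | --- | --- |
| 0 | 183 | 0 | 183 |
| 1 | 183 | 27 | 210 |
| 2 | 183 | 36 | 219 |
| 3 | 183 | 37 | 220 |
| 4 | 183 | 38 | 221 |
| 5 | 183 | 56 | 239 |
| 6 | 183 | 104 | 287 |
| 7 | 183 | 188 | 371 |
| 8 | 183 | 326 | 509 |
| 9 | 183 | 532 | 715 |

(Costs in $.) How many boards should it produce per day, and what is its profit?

Profit at each row (π = 201q − TC): q=0: -183; q=1: -9; q=2: 183; q=3: 383; q=4: 583; q=5: 766; q=6: 919; q=7: 1036; q=8: 1099; q=9: 1094.
Profit is maximized at q = 8. AVC there is 326/8 = $40.75 ≤ P, so producing beats shutting down (which would give -$183).

q = 8; profit = $1099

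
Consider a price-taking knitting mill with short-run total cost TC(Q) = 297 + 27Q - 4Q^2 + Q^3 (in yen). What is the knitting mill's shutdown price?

The shutdown price is the minimum of AVC. VC = 27Q - 4Q^2 + Q^3, so AVC = 27 - 4Q + Q^2.
dAVC/dQ = -4 + 2Q = 0 gives Q = 2. min AVC = 27 - 4·2 + 2^2 = 23.
So the shutdown price is ¥23.

¥23 per unit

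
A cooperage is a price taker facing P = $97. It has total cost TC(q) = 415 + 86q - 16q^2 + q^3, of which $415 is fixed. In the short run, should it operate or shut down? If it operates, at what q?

Variable cost is VC = 86q - 16q^2 + q^3, so AVC = VC/q = 86 - 16q + q^2 and MC = dTC/dq = 86 - 32q + 3q^2.
AVC hits its minimum where MC = AVC, at q = 8, giving min AVC = 86 - 16·8 + 8^2 = $22.
P = $97 exceeds min AVC = $22, so the firm stays open.
P = MC gives -11 - 32q + 3q^2 = 0, with roots -1/3 and 11. Take the larger (rising MC): q* = 11.
Check: AVC at q = 11 is $31 ≤ P, so revenue covers variable cost.
Profit = P·q − TC = 97·11 − 756 = $311.

Produce at q = 11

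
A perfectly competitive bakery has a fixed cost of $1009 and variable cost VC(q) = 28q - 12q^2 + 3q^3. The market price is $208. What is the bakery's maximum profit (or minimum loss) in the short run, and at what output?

Profit = -$145 at q = 6

AVC = 28 - 12q + 3q^2; min AVC = $16 at q = 2. Since P = $208 ≥ min AVC, the firm produces.
MC = 28 - 24q + 9q^2. Setting P = MC and taking the root on the rising branch gives q* = 6.
TR = 208·6 = 1248. TC = 1009 + 384 = 1393. Profit = 1248 − 1393 = -$145.
That loss of $145 beats the $1009 the firm would lose by shutting down; producing recovers $864 of fixed cost.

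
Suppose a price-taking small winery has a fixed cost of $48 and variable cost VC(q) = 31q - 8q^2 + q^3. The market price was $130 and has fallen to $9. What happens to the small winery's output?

Output falls from 9 to 0 (the firm shuts down)

AVC = 31 - 8q + q^2, minimized at q = 4 where min AVC = $15. MC = 31 - 16q + 3q^2.
At P = $130 ≥ min AVC, set P = MC on the rising branch: q = 9.
At P = $9 < min AVC = $15, price no longer covers variable cost at any output, so the firm shuts down: q = 0.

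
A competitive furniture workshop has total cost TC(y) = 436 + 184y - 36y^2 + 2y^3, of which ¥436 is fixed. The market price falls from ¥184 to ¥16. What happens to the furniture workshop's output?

Output falls from 12 to 0 (the firm shuts down)

AVC = 184 - 36y + 2y^2, minimized at y = 9 where min AVC = ¥22. MC = 184 - 72y + 6y^2.
At P = ¥184 ≥ min AVC, set P = MC on the rising branch: y = 12.
At P = ¥16 < min AVC = ¥22, price no longer covers variable cost at any output, so the firm shuts down: y = 0.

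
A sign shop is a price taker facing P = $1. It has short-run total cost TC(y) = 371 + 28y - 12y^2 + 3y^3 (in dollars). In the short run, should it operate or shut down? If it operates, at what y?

Shut down

Strip out fixed cost: VC = 28y - 12y^2 + 3y^3. Then AVC = 28 - 12y + 3y^2 and MC = 28 - 24y + 9y^2.
The AVC parabola has its vertex at y = 12/6 = 2, where AVC = 28 - 12·2 + 3·2^2 = $16.
P = $1 lies below min AVC = $16; no output level covers variable cost.
Shutting down limits the loss to fixed cost, $371.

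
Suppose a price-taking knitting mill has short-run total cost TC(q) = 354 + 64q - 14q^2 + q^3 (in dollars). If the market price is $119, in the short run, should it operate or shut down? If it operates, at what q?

From TC, MC = TC'(q) = 64 - 28q + 3q^2 and AVC = VC/q = 64 - 14q + q^2.
The AVC parabola has its vertex at q = 14/2 = 7, where AVC = 64 - 14·7 + 7^2 = $15.
Because $119 ≥ $15, revenue can cover variable cost; the firm operates.
P = MC gives -55 - 28q + 3q^2 = 0, with roots -5/3 and 11. Take the larger (rising MC): q* = 11.
Check: AVC at q = 11 is $31 ≤ P, so revenue covers variable cost.
Profit = P·q − TC = 119·11 − 695 = $614.

Produce at q = 11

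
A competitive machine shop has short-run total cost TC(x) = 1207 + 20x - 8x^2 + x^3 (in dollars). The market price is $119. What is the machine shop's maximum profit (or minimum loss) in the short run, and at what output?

Profit = -$397 at x = 9

AVC = 20 - 8x + x^2 has its minimum $4 at x = 4; price $119 clears that bar, so the firm operates.
MC = 20 - 16x + 3x^2. Setting P = MC and taking the root on the rising branch gives x* = 9.
TR = 119·9 = 1071. TC = 1207 + 261 = 1468. Profit = 1071 − 1468 = -$397.
That loss of $397 beats the $1207 the firm would lose by shutting down; producing recovers $810 of fixed cost.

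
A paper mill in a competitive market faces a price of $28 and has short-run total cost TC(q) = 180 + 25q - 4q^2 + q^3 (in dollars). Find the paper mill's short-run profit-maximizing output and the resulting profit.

Profit = -$162 at q = 3

AVC = 25 - 4q + q^2 has its minimum $21 at q = 2; price $28 clears that bar, so the firm operates.
MC = 25 - 8q + 3q^2. Setting P = MC and taking the root on the rising branch gives q* = 3.
TR = 28·3 = 84. TC = 180 + 66 = 246. Profit = 84 − 246 = -$162.
Shutting down would mean losing the fixed cost of $180, so operating at a loss of $162 is better by $18.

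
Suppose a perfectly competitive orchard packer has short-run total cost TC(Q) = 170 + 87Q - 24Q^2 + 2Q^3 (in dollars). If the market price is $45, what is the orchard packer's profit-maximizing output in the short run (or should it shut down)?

Produce at Q = 7

Variable cost is VC = 87Q - 24Q^2 + 2Q^3, so AVC = VC/Q = 87 - 24Q + 2Q^2 and MC = dTC/dQ = 87 - 48Q + 6Q^2.
AVC is minimized where dAVC/dQ = -24 + 4Q = 0, at Q = 6; min AVC = 87 - 24·6 + 2·6^2 = $15.
Because $45 ≥ $15, revenue can cover variable cost; the firm operates.
P = MC gives 42 - 48Q + 6Q^2 = 0, with roots 1 and 7. Take the larger (rising MC): Q* = 7.
Check: AVC at Q = 7 is $17 ≤ P, so revenue covers variable cost.
Profit = P·Q − TC = 45·7 − 289 = $26.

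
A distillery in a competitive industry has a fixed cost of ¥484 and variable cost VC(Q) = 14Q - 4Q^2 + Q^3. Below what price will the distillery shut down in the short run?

¥10 per unit

The shutdown price is the minimum of AVC. VC = 14Q - 4Q^2 + Q^3, so AVC = 14 - 4Q + Q^2.
dAVC/dQ = -4 + 2Q = 0 gives Q = 2. min AVC = 14 - 4·2 + 2^2 = 10.
The firm shuts down for any P below ¥10.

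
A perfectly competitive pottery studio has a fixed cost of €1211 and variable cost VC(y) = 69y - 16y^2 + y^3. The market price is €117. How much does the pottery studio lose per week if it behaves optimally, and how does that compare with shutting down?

AVC = 69 - 16y + y^2 has its minimum €5 at y = 8; price €117 clears that bar, so the firm operates.
MC = 69 - 32y + 3y^2. Setting P = MC and taking the root on the rising branch gives y* = 12.
TR = 117·12 = 1404. TC = 1211 + 252 = 1463. Profit = 1404 − 1463 = -€59.
By producing, the firm covers all variable cost plus €1152 of fixed cost; shutting down would lose the full €1211.

Profit = -€59 at y = 12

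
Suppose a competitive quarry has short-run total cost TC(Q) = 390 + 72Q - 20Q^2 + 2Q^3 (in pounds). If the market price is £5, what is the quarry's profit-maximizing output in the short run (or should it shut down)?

Variable cost is VC = 72Q - 20Q^2 + 2Q^3, so AVC = VC/Q = 72 - 20Q + 2Q^2 and MC = dTC/dQ = 72 - 40Q + 6Q^2.
AVC is minimized where dAVC/dQ = -20 + 4Q = 0, at Q = 5; min AVC = 72 - 20·5 + 2·5^2 = £22.
With P < min AVC (£5 < £22), every unit sold adds to the loss.
Shutting down limits the loss to fixed cost, £390.

Shut down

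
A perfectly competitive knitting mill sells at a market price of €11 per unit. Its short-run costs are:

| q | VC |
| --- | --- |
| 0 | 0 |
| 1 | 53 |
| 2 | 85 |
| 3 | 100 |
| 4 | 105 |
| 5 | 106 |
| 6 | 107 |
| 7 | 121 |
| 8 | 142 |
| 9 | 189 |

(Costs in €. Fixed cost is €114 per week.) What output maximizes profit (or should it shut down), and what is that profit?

q = 0 (shut down); profit = -€114

Profit at each row (π = 11q − TC): q=0: -114; q=1: -156; q=2: -177; q=3: -181; q=4: -175; q=5: -165; q=6: -155; q=7: -158; q=8: -168; q=9: -204.
Profit is highest at q = 0. Equivalently, the lowest AVC in the table is 121/7 ≈ €17.29 at q = 7, and P = €11 falls below it — price never covers variable cost, so the firm shuts down and loses only its fixed cost.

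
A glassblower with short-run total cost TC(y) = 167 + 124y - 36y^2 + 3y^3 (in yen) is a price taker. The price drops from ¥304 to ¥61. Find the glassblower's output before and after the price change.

Output falls from 10 to 7

AVC = 124 - 36y + 3y^2, minimized at y = 6 where min AVC = ¥16. MC = 124 - 72y + 9y^2.
With P = ¥304 above the shutdown price, P = MC gives y = 10.
At P = ¥61 ≥ min AVC, set P = MC: y = 7. The firm stays open but cuts output.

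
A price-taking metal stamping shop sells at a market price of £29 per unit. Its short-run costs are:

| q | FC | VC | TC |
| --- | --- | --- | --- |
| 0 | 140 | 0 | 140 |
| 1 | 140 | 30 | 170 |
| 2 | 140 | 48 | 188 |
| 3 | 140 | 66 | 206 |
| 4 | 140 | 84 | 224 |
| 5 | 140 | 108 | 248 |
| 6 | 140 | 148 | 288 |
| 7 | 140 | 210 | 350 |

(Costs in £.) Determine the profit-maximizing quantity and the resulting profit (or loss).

Compute π = P·q − TC at each output: q=0: -140; q=1: -141; q=2: -130; q=3: -119; q=4: -108; q=5: -103; q=6: -114; q=7: -147.
Profit is maximized at q = 5. AVC there is 108/5 = £21.60 ≤ P, so producing beats shutting down (which would give -£140).

q = 5; profit = -£103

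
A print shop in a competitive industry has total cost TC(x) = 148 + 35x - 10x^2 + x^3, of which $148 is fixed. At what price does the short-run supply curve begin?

The shutdown price is the minimum of AVC. VC = 35x - 10x^2 + x^3, so AVC = 35 - 10x + x^2.
dAVC/dx = -10 + 2x = 0 gives x = 5. min AVC = 35 - 10·5 + 5^2 = 10.
So the shutdown price is $10.

$10 per unit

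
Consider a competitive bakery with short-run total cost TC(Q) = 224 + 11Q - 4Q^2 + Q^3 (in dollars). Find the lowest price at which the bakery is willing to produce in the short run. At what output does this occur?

$7 per unit, at Q = 2

The shutdown price is the minimum of AVC. VC = 11Q - 4Q^2 + Q^3, so AVC = 11 - 4Q + Q^2.
dAVC/dQ = -4 + 2Q = 0 gives Q = 2. min AVC = 11 - 4·2 + 2^2 = 7.
The firm shuts down for any P below $7.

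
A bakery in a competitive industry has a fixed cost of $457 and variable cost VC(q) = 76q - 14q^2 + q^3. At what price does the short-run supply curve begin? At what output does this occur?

$27 per unit, at q = 7

Short-run supply begins at min AVC. From VC = 76q - 14q^2 + q^3, AVC = 76 - 14q + q^2.
dAVC/dq = -14 + 2q = 0 gives q = 7. min AVC = 76 - 14·7 + 7^2 = 27.
For P < $27 the firm produces nothing.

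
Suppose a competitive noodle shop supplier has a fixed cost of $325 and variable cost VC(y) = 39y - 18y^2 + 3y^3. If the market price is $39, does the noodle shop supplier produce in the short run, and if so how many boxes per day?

From TC, MC = TC'(y) = 39 - 36y + 9y^2 and AVC = VC/y = 39 - 18y + 3y^2.
AVC is minimized where dAVC/dy = -18 + 6y = 0, at y = 3; min AVC = 39 - 18·3 + 3·3^2 = $12.
P = $39 exceeds min AVC = $12, so the firm stays open.
Solving P = MC: -36y + 9y^2 = 0 ⇒ y = 0 or 4. On the upward-sloping branch, y* = 4.
Check: AVC at y = 4 is $15 ≤ P, so revenue covers variable cost.
Profit = P·y − TC = 39·4 − 385 = -$229, a loss, but smaller than the $325 fixed cost the firm would lose by shutting down.

Produce at y = 4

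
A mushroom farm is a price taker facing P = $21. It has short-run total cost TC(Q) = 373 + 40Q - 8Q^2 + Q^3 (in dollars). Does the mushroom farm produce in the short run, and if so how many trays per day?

Shut down

Strip out fixed cost: VC = 40Q - 8Q^2 + Q^3. Then AVC = 40 - 8Q + Q^2 and MC = 40 - 16Q + 3Q^2.
AVC is minimized where dAVC/dQ = -8 + 2Q = 0, at Q = 4; min AVC = 40 - 8·4 + 4^2 = $24.
P = $21 lies below min AVC = $24; no output level covers variable cost.
The firm minimizes its loss by shutting down and losing only its fixed cost of $373.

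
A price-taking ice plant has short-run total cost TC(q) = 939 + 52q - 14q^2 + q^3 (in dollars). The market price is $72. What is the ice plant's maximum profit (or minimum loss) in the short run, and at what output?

AVC = 52 - 14q + q^2 has its minimum $3 at q = 7; price $72 clears that bar, so the firm operates.
With MC = 52 - 28q + 3q^2, P = MC on the upward-sloping part at q* = 10.
TR = 72·10 = 720. TC = 939 + 120 = 1059. Profit = 720 − 1059 = -$339.
That loss of $339 beats the $939 the firm would lose by shutting down; producing recovers $600 of fixed cost.

Profit = -$339 at q = 10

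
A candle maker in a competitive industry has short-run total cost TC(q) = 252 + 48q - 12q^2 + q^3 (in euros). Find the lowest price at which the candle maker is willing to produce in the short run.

The firm shuts down when price falls below the minimum of average variable cost. AVC = VC/q = 48 - 12q + q^2.
dAVC/dq = -12 + 2q = 0 gives q = 6. min AVC = 48 - 12·6 + 6^2 = 12.
For P < €12 the firm produces nothing.

€12 per unit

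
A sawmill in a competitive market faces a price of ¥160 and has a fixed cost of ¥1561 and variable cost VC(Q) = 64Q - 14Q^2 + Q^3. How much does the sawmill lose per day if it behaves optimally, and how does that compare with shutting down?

Profit = -¥121 at Q = 12

AVC = 64 - 14Q + Q^2; min AVC = ¥15 at Q = 7. Since P = ¥160 ≥ min AVC, the firm produces.
MC = 64 - 28Q + 3Q^2. Setting P = MC and taking the root on the rising branch gives Q* = 12.
TR = 160·12 = 1920. TC = 1561 + 480 = 2041. Profit = 1920 − 2041 = -¥121.
Shutting down would mean losing the fixed cost of ¥1561, so operating at a loss of ¥121 is better by ¥1440.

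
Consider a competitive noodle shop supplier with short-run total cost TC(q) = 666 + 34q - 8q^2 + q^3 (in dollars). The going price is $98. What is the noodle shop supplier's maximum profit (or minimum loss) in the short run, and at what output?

AVC = 34 - 8q + q^2 has its minimum $18 at q = 4; price $98 clears that bar, so the firm operates.
With MC = 34 - 16q + 3q^2, P = MC on the upward-sloping part at q* = 8.
TR = 98·8 = 784. TC = 666 + 272 = 938. Profit = 784 − 938 = -$154.
Shutting down would mean losing the fixed cost of $666, so operating at a loss of $154 is better by $512.

Profit = -$154 at q = 8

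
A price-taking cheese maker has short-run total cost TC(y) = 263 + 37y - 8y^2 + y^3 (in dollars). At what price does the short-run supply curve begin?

$21 per unit

Short-run supply begins at min AVC. From VC = 37y - 8y^2 + y^3, AVC = 37 - 8y + y^2.
At the minimum of AVC, MC = AVC. MC = 37 - 16y + 3y^2; setting MC = AVC gives 2y^2 - 8y = 0, so y = 4. min AVC = 21.
For P < $21 the firm produces nothing.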